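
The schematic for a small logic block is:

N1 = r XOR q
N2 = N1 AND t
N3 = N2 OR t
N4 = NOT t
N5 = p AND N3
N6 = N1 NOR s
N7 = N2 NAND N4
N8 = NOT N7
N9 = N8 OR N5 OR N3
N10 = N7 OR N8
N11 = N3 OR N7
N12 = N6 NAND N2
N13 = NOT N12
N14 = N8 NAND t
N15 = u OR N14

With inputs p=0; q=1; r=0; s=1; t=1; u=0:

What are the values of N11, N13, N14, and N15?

N11 = 1, N13 = 0, N14 = 1, N15 = 1

N1 = r XOR q = 0 XOR 1 = 1
N2 = N1 AND t = 1 AND 1 = 1
N3 = N2 OR t = 1 OR 1 = 1
N4 = NOT t = NOT 1 = 0
N6 = N1 NOR s = 1 NOR 1 = 0
N7 = N2 NAND N4 = 1 NAND 0 = 1
N8 = NOT N7 = NOT 1 = 0
N11 = N3 OR N7 = 1 OR 1 = 1
N12 = N6 NAND N2 = 0 NAND 1 = 1
N13 = NOT N12 = NOT 1 = 0
N14 = N8 NAND t = 0 NAND 1 = 1
N15 = u OR N14 = 0 OR 1 = 1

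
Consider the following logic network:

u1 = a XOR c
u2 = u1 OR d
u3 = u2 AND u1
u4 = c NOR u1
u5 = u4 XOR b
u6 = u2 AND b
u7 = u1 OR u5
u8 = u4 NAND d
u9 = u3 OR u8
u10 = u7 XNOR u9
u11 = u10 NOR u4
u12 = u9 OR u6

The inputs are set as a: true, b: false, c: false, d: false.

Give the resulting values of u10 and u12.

u10 = true  u12 = true

u1 = a XOR c = true XOR false = true
u2 = u1 OR d = true OR false = true
u3 = u2 AND u1 = true AND true = true
u4 = c NOR u1 = false NOR true = false
u5 = u4 XOR b = false XOR false = false
u6 = u2 AND b = true AND false = false
u7 = u1 OR u5 = true OR false = true
u8 = u4 NAND d = false NAND false = true
u9 = u3 OR u8 = true OR true = true
u10 = u7 XNOR u9 = true XNOR true = true
u12 = u9 OR u6 = true OR false = true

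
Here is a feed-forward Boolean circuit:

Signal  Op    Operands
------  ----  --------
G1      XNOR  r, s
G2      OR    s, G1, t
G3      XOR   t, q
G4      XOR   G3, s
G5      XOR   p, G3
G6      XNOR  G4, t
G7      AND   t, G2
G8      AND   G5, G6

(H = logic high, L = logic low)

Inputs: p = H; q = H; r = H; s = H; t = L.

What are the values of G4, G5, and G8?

G3 = t XOR q = L XOR H = H
G4 = G3 XOR s = H XOR H = L
G5 = p XOR G3 = H XOR H = L
G6 = G4 XNOR t = L XNOR L = H
G8 = G5 AND G6 = L AND H = L

G4 = L  G5 = L  G8 = L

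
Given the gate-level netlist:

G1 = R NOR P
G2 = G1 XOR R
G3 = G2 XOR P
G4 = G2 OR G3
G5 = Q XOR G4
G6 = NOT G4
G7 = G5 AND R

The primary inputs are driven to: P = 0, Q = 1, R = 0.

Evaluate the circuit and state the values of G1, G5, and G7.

G1 = 1; G5 = 0; G7 = 0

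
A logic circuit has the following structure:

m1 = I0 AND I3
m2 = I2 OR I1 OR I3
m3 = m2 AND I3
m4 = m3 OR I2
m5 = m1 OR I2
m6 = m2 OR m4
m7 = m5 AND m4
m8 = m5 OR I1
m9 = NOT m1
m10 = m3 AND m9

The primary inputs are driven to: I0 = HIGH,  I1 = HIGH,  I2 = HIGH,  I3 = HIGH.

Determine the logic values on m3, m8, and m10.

m1 = I0 AND I3 = HIGH AND HIGH = HIGH
m2 = I2 OR I1 OR I3 = HIGH OR HIGH OR HIGH = HIGH
m3 = m2 AND I3 = HIGH AND HIGH = HIGH
m5 = m1 OR I2 = HIGH OR HIGH = HIGH
m8 = m5 OR I1 = HIGH OR HIGH = HIGH
m9 = NOT m1 = NOT HIGH = LOW
m10 = m3 AND m9 = HIGH AND LOW = LOW

m3 = HIGH; m8 = HIGH; m10 = LOW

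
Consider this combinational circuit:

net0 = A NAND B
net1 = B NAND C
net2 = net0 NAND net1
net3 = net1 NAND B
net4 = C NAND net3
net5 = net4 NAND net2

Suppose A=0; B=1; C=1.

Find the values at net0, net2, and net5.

net0 = A NAND B = 0 NAND 1 = 1
net1 = B NAND C = 1 NAND 1 = 0
net2 = net0 NAND net1 = 1 NAND 0 = 1
net3 = net1 NAND B = 0 NAND 1 = 1
net4 = C NAND net3 = 1 NAND 1 = 0
net5 = net4 NAND net2 = 0 NAND 1 = 1

net0 = 1; net2 = 1; net5 = 1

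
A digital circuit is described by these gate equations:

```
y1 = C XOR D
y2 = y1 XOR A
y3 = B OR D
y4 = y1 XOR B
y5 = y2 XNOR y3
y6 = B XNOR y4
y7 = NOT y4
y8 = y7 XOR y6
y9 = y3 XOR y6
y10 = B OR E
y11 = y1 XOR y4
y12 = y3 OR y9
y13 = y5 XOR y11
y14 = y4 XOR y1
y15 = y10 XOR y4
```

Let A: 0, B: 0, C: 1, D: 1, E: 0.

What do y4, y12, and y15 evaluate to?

y4 = 0, y12 = 1, y15 = 0

y1 = C XOR D = 1 XOR 1 = 0
y3 = B OR D = 0 OR 1 = 1
y4 = y1 XOR B = 0 XOR 0 = 0
y6 = B XNOR y4 = 0 XNOR 0 = 1
y9 = y3 XOR y6 = 1 XOR 1 = 0
y10 = B OR E = 0 OR 0 = 0
y12 = y3 OR y9 = 1 OR 0 = 1
y15 = y10 XOR y4 = 0 XOR 0 = 0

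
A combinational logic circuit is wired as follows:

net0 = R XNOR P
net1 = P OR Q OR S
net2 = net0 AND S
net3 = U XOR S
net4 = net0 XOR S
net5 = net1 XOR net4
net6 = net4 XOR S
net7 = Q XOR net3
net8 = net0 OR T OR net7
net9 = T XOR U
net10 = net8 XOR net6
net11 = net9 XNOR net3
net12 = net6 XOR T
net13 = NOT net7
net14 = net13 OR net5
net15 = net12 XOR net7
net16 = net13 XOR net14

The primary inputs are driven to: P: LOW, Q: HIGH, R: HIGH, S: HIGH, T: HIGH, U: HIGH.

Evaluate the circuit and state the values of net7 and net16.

net0 = R XNOR P = HIGH XNOR LOW = LOW
net1 = P OR Q OR S = LOW OR HIGH OR HIGH = HIGH
net3 = U XOR S = HIGH XOR HIGH = LOW
net4 = net0 XOR S = LOW XOR HIGH = HIGH
net5 = net1 XOR net4 = HIGH XOR HIGH = LOW
net7 = Q XOR net3 = HIGH XOR LOW = HIGH
net13 = NOT net7 = NOT HIGH = LOW
net14 = net13 OR net5 = LOW OR LOW = LOW
net16 = net13 XOR net14 = LOW XOR LOW = LOW

net7 = HIGH; net16 = LOW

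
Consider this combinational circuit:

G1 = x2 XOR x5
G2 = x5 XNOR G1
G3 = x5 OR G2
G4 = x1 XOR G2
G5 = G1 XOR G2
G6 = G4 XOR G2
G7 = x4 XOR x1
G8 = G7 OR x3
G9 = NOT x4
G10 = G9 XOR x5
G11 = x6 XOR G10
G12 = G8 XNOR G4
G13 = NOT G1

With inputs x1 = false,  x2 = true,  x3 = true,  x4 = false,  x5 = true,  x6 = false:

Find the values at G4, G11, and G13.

G4 = false; G11 = false; G13 = true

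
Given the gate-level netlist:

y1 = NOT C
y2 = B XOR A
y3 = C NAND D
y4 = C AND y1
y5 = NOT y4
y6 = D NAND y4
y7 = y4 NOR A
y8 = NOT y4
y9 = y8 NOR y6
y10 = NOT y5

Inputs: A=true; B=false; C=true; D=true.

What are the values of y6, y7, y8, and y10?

y6 = true  y7 = false  y8 = true  y10 = false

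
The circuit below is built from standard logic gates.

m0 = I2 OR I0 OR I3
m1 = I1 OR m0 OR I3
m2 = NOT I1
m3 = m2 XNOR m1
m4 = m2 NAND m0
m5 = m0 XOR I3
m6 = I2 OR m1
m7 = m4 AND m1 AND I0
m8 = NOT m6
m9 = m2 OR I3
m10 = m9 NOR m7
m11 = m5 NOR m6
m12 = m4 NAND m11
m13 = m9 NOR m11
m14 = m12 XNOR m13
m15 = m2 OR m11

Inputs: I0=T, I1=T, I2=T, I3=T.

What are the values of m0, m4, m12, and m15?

m0 = I2 OR I0 OR I3 = T OR T OR T = T
m1 = I1 OR m0 OR I3 = T OR T OR T = T
m2 = NOT I1 = NOT T = F
m4 = m2 NAND m0 = F NAND T = T
m5 = m0 XOR I3 = T XOR T = F
m6 = I2 OR m1 = T OR T = T
m11 = m5 NOR m6 = F NOR T = F
m12 = m4 NAND m11 = T NAND F = T
m15 = m2 OR m11 = F OR F = F

m0 = T; m4 = T; m12 = T; m15 = F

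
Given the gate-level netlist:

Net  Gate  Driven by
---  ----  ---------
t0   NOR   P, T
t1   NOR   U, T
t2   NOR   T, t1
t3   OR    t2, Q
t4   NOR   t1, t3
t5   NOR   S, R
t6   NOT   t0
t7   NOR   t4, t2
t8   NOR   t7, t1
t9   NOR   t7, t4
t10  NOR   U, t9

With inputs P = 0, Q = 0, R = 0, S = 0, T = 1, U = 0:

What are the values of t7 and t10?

t1 = U NOR T = 0 NOR 1 = 0
t2 = T NOR t1 = 1 NOR 0 = 0
t3 = t2 OR Q = 0 OR 0 = 0
t4 = t1 NOR t3 = 0 NOR 0 = 1
t7 = t4 NOR t2 = 1 NOR 0 = 0
t9 = t7 NOR t4 = 0 NOR 1 = 0
t10 = U NOR t9 = 0 NOR 0 = 1

t7 = 0; t10 = 1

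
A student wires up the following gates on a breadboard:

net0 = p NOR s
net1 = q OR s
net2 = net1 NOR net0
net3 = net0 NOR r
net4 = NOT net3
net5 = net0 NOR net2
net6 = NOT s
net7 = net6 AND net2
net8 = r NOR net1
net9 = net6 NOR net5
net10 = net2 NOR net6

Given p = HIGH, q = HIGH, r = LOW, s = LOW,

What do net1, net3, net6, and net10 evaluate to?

net0 = p NOR s = HIGH NOR LOW = LOW
net1 = q OR s = HIGH OR LOW = HIGH
net2 = net1 NOR net0 = HIGH NOR LOW = LOW
net3 = net0 NOR r = LOW NOR LOW = HIGH
net6 = NOT s = NOT LOW = HIGH
net10 = net2 NOR net6 = LOW NOR HIGH = LOW

net1 = HIGH, net3 = HIGH, net6 = HIGH, net10 = LOW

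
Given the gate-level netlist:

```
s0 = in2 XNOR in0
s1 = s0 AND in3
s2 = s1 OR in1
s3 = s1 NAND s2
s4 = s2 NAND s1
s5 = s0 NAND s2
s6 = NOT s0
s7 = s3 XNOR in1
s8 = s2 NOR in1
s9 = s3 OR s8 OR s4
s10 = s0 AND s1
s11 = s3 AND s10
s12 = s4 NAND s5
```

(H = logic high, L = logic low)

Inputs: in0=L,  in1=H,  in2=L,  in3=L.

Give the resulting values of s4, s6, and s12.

s0 = in2 XNOR in0 = L XNOR L = H
s1 = s0 AND in3 = H AND L = L
s2 = s1 OR in1 = L OR H = H
s4 = s2 NAND s1 = H NAND L = H
s5 = s0 NAND s2 = H NAND H = L
s6 = NOT s0 = NOT H = L
s12 = s4 NAND s5 = H NAND L = H

s4 = H, s6 = L, s12 = H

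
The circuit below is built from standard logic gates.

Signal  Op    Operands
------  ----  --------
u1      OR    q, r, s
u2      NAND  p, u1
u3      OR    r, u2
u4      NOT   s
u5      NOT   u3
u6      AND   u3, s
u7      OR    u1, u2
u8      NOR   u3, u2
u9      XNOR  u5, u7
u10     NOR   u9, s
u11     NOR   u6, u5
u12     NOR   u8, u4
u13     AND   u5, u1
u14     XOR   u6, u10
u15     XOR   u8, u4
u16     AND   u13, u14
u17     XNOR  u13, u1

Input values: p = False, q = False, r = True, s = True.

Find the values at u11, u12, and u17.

u1 = q OR r OR s = False OR True OR True = True
u2 = p NAND u1 = False NAND True = True
u3 = r OR u2 = True OR True = True
u4 = NOT s = NOT True = False
u5 = NOT u3 = NOT True = False
u6 = u3 AND s = True AND True = True
u8 = u3 NOR u2 = True NOR True = False
u11 = u6 NOR u5 = True NOR False = False
u12 = u8 NOR u4 = False NOR False = True
u13 = u5 AND u1 = False AND True = False
u17 = u13 XNOR u1 = False XNOR True = False

u11 = False, u12 = True, u17 = False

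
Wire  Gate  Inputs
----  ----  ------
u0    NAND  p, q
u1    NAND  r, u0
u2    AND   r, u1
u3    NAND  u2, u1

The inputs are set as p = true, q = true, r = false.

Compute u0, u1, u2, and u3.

u0 = false, u1 = true, u2 = false, u3 = true

u0 = p NAND q = true NAND true = false
u1 = r NAND u0 = false NAND false = true
u2 = r AND u1 = false AND true = false
u3 = u2 NAND u1 = false NAND true = true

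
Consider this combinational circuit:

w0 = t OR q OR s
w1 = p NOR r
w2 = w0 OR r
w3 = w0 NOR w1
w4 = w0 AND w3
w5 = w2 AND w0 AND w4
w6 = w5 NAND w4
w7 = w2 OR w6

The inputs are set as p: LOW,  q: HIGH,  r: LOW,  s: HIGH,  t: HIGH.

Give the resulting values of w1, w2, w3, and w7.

w1 = HIGH  w2 = HIGH  w3 = LOW  w7 = HIGH

w0 = t OR q OR s = HIGH OR HIGH OR HIGH = HIGH
w1 = p NOR r = LOW NOR LOW = HIGH
w2 = w0 OR r = HIGH OR LOW = HIGH
w3 = w0 NOR w1 = HIGH NOR HIGH = LOW
w4 = w0 AND w3 = HIGH AND LOW = LOW
w5 = w2 AND w0 AND w4 = HIGH AND HIGH AND LOW = LOW
w6 = w5 NAND w4 = LOW NAND LOW = HIGH
w7 = w2 OR w6 = HIGH OR HIGH = HIGH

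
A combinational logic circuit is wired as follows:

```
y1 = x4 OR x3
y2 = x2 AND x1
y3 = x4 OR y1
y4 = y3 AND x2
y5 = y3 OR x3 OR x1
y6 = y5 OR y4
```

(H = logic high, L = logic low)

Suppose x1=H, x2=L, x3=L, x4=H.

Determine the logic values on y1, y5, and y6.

y1 = H  y5 = H  y6 = H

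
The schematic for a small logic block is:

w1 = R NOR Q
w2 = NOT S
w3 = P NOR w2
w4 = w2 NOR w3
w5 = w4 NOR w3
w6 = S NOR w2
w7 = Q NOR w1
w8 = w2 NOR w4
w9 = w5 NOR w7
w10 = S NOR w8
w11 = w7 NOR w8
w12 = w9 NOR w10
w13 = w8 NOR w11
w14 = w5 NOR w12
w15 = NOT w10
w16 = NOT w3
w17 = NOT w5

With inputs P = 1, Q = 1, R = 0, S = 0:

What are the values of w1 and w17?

w1 = R NOR Q = 0 NOR 1 = 0
w2 = NOT S = NOT 0 = 1
w3 = P NOR w2 = 1 NOR 1 = 0
w4 = w2 NOR w3 = 1 NOR 0 = 0
w5 = w4 NOR w3 = 0 NOR 0 = 1
w17 = NOT w5 = NOT 1 = 0

w1 = 0, w17 = 0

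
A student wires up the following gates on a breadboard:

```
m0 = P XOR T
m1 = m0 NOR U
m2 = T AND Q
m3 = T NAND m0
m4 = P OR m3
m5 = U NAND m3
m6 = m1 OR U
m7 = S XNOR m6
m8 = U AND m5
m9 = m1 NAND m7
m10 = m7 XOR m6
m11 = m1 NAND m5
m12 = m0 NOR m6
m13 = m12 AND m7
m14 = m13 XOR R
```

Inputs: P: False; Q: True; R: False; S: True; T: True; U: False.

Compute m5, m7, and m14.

m5 = True; m7 = False; m14 = False

m0 = P XOR T = False XOR True = True
m1 = m0 NOR U = True NOR False = False
m3 = T NAND m0 = True NAND True = False
m5 = U NAND m3 = False NAND False = True
m6 = m1 OR U = False OR False = False
m7 = S XNOR m6 = True XNOR False = False
m12 = m0 NOR m6 = True NOR False = False
m13 = m12 AND m7 = False AND False = False
m14 = m13 XOR R = False XOR False = False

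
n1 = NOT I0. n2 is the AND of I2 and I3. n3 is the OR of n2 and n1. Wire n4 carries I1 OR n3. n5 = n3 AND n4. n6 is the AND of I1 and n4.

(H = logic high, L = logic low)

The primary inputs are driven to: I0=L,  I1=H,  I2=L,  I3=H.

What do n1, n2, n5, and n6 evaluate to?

n1 = NOT I0 = NOT L = H
n2 = I2 AND I3 = L AND H = L
n3 = n2 OR n1 = L OR H = H
n4 = I1 OR n3 = H OR H = H
n5 = n3 AND n4 = H AND H = H
n6 = I1 AND n4 = H AND H = H

n1 = H, n2 = L, n5 = H, n6 = H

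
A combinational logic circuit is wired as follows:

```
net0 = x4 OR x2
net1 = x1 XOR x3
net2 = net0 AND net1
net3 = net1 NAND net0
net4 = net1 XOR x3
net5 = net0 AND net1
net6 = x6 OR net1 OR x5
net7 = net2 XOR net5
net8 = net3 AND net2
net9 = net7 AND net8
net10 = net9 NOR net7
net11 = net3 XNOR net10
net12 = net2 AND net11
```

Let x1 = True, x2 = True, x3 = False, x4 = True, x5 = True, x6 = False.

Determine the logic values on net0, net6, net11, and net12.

net0 = True; net6 = True; net11 = False; net12 = False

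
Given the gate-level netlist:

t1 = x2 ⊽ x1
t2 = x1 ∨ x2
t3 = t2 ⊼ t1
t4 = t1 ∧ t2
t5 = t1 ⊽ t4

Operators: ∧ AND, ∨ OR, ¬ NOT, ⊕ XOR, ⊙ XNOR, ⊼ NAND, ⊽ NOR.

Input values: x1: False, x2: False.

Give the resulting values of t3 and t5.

t3 = True  t5 = False

t1 = x2 NOR x1 = False NOR False = True
t2 = x1 OR x2 = False OR False = False
t3 = t2 NAND t1 = False NAND True = True
t4 = t1 AND t2 = True AND False = False
t5 = t1 NOR t4 = True NOR False = False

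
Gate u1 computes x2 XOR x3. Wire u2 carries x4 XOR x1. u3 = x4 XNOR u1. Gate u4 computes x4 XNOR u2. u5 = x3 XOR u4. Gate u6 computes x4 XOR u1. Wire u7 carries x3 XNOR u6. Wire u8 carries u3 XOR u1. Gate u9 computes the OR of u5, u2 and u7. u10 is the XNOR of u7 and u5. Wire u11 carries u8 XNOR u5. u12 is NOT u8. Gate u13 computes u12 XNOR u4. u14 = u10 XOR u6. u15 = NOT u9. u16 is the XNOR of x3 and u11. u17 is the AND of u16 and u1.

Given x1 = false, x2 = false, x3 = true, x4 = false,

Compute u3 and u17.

u1 = x2 XOR x3 = false XOR true = true
u2 = x4 XOR x1 = false XOR false = false
u3 = x4 XNOR u1 = false XNOR true = false
u4 = x4 XNOR u2 = false XNOR false = true
u5 = x3 XOR u4 = true XOR true = false
u8 = u3 XOR u1 = false XOR true = true
u11 = u8 XNOR u5 = true XNOR false = false
u16 = x3 XNOR u11 = true XNOR false = false
u17 = u16 AND u1 = false AND true = false

u3 = false  u17 = false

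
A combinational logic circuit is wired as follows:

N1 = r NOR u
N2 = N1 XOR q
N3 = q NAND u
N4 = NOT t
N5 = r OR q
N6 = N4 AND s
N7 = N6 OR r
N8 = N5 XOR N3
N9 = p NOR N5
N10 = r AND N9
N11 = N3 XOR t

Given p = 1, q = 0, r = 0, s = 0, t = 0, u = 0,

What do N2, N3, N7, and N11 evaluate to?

N1 = r NOR u = 0 NOR 0 = 1
N2 = N1 XOR q = 1 XOR 0 = 1
N3 = q NAND u = 0 NAND 0 = 1
N4 = NOT t = NOT 0 = 1
N6 = N4 AND s = 1 AND 0 = 0
N7 = N6 OR r = 0 OR 0 = 0
N11 = N3 XOR t = 1 XOR 0 = 1

N2 = 1  N3 = 1  N7 = 0  N11 = 1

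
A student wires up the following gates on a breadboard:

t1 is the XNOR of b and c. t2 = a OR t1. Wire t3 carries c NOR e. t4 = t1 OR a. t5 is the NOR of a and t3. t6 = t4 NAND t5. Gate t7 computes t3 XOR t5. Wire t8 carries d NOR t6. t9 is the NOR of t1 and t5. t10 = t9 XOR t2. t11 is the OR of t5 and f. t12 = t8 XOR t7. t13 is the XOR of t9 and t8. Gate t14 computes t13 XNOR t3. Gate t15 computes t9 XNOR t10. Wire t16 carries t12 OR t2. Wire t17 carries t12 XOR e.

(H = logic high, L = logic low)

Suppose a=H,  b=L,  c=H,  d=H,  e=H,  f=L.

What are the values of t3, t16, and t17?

t1 = b XNOR c = L XNOR H = L
t2 = a OR t1 = H OR L = H
t3 = c NOR e = H NOR H = L
t4 = t1 OR a = L OR H = H
t5 = a NOR t3 = H NOR L = L
t6 = t4 NAND t5 = H NAND L = H
t7 = t3 XOR t5 = L XOR L = L
t8 = d NOR t6 = H NOR H = L
t12 = t8 XOR t7 = L XOR L = L
t16 = t12 OR t2 = L OR H = H
t17 = t12 XOR e = L XOR H = H

t3 = L  t16 = H  t17 = H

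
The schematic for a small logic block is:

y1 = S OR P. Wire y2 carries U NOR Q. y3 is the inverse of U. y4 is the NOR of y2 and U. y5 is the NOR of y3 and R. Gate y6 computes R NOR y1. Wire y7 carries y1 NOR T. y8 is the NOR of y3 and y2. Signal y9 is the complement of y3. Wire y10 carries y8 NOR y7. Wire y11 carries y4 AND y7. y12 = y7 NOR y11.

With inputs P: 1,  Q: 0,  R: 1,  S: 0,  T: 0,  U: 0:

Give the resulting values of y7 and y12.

y7 = 0; y12 = 1

y1 = S OR P = 0 OR 1 = 1
y2 = U NOR Q = 0 NOR 0 = 1
y4 = y2 NOR U = 1 NOR 0 = 0
y7 = y1 NOR T = 1 NOR 0 = 0
y11 = y4 AND y7 = 0 AND 0 = 0
y12 = y7 NOR y11 = 0 NOR 0 = 1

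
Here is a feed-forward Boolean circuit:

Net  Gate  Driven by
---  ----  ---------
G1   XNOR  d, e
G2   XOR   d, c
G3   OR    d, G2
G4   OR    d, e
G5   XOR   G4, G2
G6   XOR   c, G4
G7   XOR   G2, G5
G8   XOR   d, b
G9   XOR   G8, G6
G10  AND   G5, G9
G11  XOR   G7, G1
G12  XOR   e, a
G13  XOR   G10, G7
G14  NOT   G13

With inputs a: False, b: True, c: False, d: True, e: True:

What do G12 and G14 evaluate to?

G12 = True; G14 = False

G2 = d XOR c = True XOR False = True
G4 = d OR e = True OR True = True
G5 = G4 XOR G2 = True XOR True = False
G6 = c XOR G4 = False XOR True = True
G7 = G2 XOR G5 = True XOR False = True
G8 = d XOR b = True XOR True = False
G9 = G8 XOR G6 = False XOR True = True
G10 = G5 AND G9 = False AND True = False
G12 = e XOR a = True XOR False = True
G13 = G10 XOR G7 = False XOR True = True
G14 = NOT G13 = NOT True = False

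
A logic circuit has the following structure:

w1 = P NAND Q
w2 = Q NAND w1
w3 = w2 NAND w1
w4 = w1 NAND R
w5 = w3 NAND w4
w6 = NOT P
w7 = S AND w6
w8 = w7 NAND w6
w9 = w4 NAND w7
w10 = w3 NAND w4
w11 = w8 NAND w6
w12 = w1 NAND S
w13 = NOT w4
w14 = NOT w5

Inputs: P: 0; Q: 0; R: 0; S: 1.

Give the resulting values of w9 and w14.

w9 = 0  w14 = 0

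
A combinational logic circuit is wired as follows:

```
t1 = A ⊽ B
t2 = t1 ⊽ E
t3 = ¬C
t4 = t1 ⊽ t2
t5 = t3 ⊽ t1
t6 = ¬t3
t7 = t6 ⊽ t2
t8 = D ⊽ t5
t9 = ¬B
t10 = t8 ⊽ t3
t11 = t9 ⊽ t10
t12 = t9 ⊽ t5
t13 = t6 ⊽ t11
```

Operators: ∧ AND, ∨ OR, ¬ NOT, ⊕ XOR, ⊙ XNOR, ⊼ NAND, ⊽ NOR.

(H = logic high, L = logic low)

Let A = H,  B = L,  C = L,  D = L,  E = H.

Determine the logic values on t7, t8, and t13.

t7 = H, t8 = H, t13 = H

t1 = A NOR B = H NOR L = L
t2 = t1 NOR E = L NOR H = L
t3 = NOT C = NOT L = H
t5 = t3 NOR t1 = H NOR L = L
t6 = NOT t3 = NOT H = L
t7 = t6 NOR t2 = L NOR L = H
t8 = D NOR t5 = L NOR L = H
t9 = NOT B = NOT L = H
t10 = t8 NOR t3 = H NOR H = L
t11 = t9 NOR t10 = H NOR L = L
t13 = t6 NOR t11 = L NOR L = H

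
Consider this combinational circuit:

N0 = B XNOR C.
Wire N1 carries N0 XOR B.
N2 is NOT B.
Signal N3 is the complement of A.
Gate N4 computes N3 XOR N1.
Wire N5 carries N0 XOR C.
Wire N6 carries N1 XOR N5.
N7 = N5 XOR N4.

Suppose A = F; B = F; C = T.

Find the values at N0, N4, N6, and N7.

N0 = F; N4 = T; N6 = T; N7 = F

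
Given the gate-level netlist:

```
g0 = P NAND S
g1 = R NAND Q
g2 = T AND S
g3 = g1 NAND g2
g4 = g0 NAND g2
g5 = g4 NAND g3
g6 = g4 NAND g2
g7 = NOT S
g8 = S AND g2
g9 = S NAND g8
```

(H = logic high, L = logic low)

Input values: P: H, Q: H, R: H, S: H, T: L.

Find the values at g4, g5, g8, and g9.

g4 = H, g5 = L, g8 = L, g9 = H

g0 = P NAND S = H NAND H = L
g1 = R NAND Q = H NAND H = L
g2 = T AND S = L AND H = L
g3 = g1 NAND g2 = L NAND L = H
g4 = g0 NAND g2 = L NAND L = H
g5 = g4 NAND g3 = H NAND H = L
g8 = S AND g2 = H AND L = L
g9 = S NAND g8 = H NAND L = H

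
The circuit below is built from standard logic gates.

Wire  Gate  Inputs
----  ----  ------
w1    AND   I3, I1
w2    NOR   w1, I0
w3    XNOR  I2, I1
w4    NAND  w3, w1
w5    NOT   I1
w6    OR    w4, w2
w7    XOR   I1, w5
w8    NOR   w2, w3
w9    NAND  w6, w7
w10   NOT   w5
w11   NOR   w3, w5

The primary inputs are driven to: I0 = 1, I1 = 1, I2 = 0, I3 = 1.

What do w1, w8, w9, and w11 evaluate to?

w1 = 1  w8 = 1  w9 = 0  w11 = 1

w1 = I3 AND I1 = 1 AND 1 = 1
w2 = w1 NOR I0 = 1 NOR 1 = 0
w3 = I2 XNOR I1 = 0 XNOR 1 = 0
w4 = w3 NAND w1 = 0 NAND 1 = 1
w5 = NOT I1 = NOT 1 = 0
w6 = w4 OR w2 = 1 OR 0 = 1
w7 = I1 XOR w5 = 1 XOR 0 = 1
w8 = w2 NOR w3 = 0 NOR 0 = 1
w9 = w6 NAND w7 = 1 NAND 1 = 0
w11 = w3 NOR w5 = 0 NOR 0 = 1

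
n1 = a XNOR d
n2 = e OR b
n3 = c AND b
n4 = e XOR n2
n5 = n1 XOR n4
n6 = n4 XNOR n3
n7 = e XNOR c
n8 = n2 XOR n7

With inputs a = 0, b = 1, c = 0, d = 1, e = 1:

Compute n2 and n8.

n2 = e OR b = 1 OR 1 = 1
n7 = e XNOR c = 1 XNOR 0 = 0
n8 = n2 XOR n7 = 1 XOR 0 = 1

n2 = 1  n8 = 1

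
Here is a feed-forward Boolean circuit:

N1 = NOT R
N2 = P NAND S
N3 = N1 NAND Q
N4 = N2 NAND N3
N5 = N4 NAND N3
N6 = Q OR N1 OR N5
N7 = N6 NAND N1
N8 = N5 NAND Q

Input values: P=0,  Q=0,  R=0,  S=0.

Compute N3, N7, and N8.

N1 = NOT R = NOT 0 = 1
N2 = P NAND S = 0 NAND 0 = 1
N3 = N1 NAND Q = 1 NAND 0 = 1
N4 = N2 NAND N3 = 1 NAND 1 = 0
N5 = N4 NAND N3 = 0 NAND 1 = 1
N6 = Q OR N1 OR N5 = 0 OR 1 OR 1 = 1
N7 = N6 NAND N1 = 1 NAND 1 = 0
N8 = N5 NAND Q = 1 NAND 0 = 1

N3 = 1; N7 = 0; N8 = 1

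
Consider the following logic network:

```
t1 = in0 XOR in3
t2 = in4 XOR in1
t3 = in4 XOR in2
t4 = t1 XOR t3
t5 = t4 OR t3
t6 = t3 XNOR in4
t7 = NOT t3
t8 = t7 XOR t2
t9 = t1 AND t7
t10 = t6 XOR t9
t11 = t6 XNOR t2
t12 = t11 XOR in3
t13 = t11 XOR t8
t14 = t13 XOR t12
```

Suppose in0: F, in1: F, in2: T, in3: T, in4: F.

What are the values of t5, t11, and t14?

t5 = T; t11 = T; t14 = T

t1 = in0 XOR in3 = F XOR T = T
t2 = in4 XOR in1 = F XOR F = F
t3 = in4 XOR in2 = F XOR T = T
t4 = t1 XOR t3 = T XOR T = F
t5 = t4 OR t3 = F OR T = T
t6 = t3 XNOR in4 = T XNOR F = F
t7 = NOT t3 = NOT T = F
t8 = t7 XOR t2 = F XOR F = F
t11 = t6 XNOR t2 = F XNOR F = T
t12 = t11 XOR in3 = T XOR T = F
t13 = t11 XOR t8 = T XOR F = T
t14 = t13 XOR t12 = T XOR F = T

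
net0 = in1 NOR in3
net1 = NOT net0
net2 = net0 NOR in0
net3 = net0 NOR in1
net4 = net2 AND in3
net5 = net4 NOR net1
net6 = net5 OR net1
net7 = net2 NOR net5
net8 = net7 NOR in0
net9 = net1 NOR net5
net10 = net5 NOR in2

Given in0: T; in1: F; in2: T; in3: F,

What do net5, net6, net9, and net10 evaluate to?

net5 = T  net6 = T  net9 = F  net10 = F

net0 = in1 NOR in3 = F NOR F = T
net1 = NOT net0 = NOT T = F
net2 = net0 NOR in0 = T NOR T = F
net4 = net2 AND in3 = F AND F = F
net5 = net4 NOR net1 = F NOR F = T
net6 = net5 OR net1 = T OR F = T
net9 = net1 NOR net5 = F NOR T = F
net10 = net5 NOR in2 = T NOR T = F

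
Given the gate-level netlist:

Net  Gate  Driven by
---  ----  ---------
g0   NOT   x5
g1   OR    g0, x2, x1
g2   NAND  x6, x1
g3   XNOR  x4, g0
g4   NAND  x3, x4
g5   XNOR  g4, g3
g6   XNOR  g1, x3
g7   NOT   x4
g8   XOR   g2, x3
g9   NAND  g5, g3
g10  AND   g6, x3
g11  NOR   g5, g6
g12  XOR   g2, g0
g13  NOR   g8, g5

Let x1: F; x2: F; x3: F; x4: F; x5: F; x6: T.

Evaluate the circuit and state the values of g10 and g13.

g0 = NOT x5 = NOT F = T
g1 = g0 OR x2 OR x1 = T OR F OR F = T
g2 = x6 NAND x1 = T NAND F = T
g3 = x4 XNOR g0 = F XNOR T = F
g4 = x3 NAND x4 = F NAND F = T
g5 = g4 XNOR g3 = T XNOR F = F
g6 = g1 XNOR x3 = T XNOR F = F
g8 = g2 XOR x3 = T XOR F = T
g10 = g6 AND x3 = F AND F = F
g13 = g8 NOR g5 = T NOR F = F

g10 = F, g13 = F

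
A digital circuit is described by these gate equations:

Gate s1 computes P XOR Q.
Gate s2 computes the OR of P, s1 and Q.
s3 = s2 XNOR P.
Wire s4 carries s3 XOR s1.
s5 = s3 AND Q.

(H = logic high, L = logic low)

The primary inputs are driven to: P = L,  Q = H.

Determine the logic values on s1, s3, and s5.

s1 = P XOR Q = L XOR H = H
s2 = P OR s1 OR Q = L OR H OR H = H
s3 = s2 XNOR P = H XNOR L = L
s5 = s3 AND Q = L AND H = L

s1 = H, s3 = L, s5 = L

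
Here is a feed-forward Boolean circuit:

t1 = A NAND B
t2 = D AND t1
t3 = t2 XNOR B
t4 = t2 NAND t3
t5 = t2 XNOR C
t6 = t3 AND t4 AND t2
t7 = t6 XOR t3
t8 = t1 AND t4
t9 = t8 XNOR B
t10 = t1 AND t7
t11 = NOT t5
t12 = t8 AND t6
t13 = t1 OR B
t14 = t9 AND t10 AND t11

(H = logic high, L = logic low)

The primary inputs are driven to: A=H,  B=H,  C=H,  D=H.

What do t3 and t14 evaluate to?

t3 = L  t14 = L

t1 = A NAND B = H NAND H = L
t2 = D AND t1 = H AND L = L
t3 = t2 XNOR B = L XNOR H = L
t4 = t2 NAND t3 = L NAND L = H
t5 = t2 XNOR C = L XNOR H = L
t6 = t3 AND t4 AND t2 = L AND H AND L = L
t7 = t6 XOR t3 = L XOR L = L
t8 = t1 AND t4 = L AND H = L
t9 = t8 XNOR B = L XNOR H = L
t10 = t1 AND t7 = L AND L = L
t11 = NOT t5 = NOT L = H
t14 = t9 AND t10 AND t11 = L AND L AND H = L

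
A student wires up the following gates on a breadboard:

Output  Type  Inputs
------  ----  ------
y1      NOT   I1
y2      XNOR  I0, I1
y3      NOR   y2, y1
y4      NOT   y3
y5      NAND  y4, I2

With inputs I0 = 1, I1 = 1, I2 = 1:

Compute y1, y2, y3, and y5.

y1 = NOT I1 = NOT 1 = 0
y2 = I0 XNOR I1 = 1 XNOR 1 = 1
y3 = y2 NOR y1 = 1 NOR 0 = 0
y4 = NOT y3 = NOT 0 = 1
y5 = y4 NAND I2 = 1 NAND 1 = 0

y1 = 0; y2 = 1; y3 = 0; y5 = 0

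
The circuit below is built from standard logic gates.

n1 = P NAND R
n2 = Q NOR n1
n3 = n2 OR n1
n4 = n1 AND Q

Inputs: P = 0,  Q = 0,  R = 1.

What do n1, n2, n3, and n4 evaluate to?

n1 = P NAND R = 0 NAND 1 = 1
n2 = Q NOR n1 = 0 NOR 1 = 0
n3 = n2 OR n1 = 0 OR 1 = 1
n4 = n1 AND Q = 1 AND 0 = 0

n1 = 1, n2 = 0, n3 = 1, n4 = 0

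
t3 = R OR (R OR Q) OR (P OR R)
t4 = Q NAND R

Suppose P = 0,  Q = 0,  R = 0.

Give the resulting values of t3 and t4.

t3 = 0 OR (0 OR 0) OR (0 OR 0) = 0
t4 = 0 NAND 0 = 1

t3 = 0  t4 = 1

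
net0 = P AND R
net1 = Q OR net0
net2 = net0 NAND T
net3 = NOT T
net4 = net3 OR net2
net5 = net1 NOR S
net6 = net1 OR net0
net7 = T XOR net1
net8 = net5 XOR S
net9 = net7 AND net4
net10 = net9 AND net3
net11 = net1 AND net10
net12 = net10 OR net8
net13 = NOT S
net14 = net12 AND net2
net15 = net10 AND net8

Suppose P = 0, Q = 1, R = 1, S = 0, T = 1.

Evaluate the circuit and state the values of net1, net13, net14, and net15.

net0 = P AND R = 0 AND 1 = 0
net1 = Q OR net0 = 1 OR 0 = 1
net2 = net0 NAND T = 0 NAND 1 = 1
net3 = NOT T = NOT 1 = 0
net4 = net3 OR net2 = 0 OR 1 = 1
net5 = net1 NOR S = 1 NOR 0 = 0
net7 = T XOR net1 = 1 XOR 1 = 0
net8 = net5 XOR S = 0 XOR 0 = 0
net9 = net7 AND net4 = 0 AND 1 = 0
net10 = net9 AND net3 = 0 AND 0 = 0
net12 = net10 OR net8 = 0 OR 0 = 0
net13 = NOT S = NOT 0 = 1
net14 = net12 AND net2 = 0 AND 1 = 0
net15 = net10 AND net8 = 0 AND 0 = 0

net1 = 1, net13 = 1, net14 = 0, net15 = 0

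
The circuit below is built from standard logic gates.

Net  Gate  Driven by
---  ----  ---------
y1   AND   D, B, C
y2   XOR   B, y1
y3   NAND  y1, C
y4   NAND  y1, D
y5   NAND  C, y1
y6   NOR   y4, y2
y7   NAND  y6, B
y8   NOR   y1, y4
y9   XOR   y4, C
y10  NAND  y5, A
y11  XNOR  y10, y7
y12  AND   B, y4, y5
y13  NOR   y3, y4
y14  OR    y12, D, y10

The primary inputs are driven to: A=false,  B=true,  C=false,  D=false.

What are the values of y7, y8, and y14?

y1 = D AND B AND C = false AND true AND false = false
y2 = B XOR y1 = true XOR false = true
y4 = y1 NAND D = false NAND false = true
y5 = C NAND y1 = false NAND false = true
y6 = y4 NOR y2 = true NOR true = false
y7 = y6 NAND B = false NAND true = true
y8 = y1 NOR y4 = false NOR true = false
y10 = y5 NAND A = true NAND false = true
y12 = B AND y4 AND y5 = true AND true AND true = true
y14 = y12 OR D OR y10 = true OR false OR true = true

y7 = true, y8 = false, y14 = true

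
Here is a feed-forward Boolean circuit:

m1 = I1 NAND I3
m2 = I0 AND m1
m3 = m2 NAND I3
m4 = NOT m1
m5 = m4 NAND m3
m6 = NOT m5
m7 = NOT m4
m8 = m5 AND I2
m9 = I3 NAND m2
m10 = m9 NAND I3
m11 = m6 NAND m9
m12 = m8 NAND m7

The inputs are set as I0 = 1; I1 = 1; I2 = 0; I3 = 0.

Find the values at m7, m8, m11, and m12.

m1 = I1 NAND I3 = 1 NAND 0 = 1
m2 = I0 AND m1 = 1 AND 1 = 1
m3 = m2 NAND I3 = 1 NAND 0 = 1
m4 = NOT m1 = NOT 1 = 0
m5 = m4 NAND m3 = 0 NAND 1 = 1
m6 = NOT m5 = NOT 1 = 0
m7 = NOT m4 = NOT 0 = 1
m8 = m5 AND I2 = 1 AND 0 = 0
m9 = I3 NAND m2 = 0 NAND 1 = 1
m11 = m6 NAND m9 = 0 NAND 1 = 1
m12 = m8 NAND m7 = 0 NAND 1 = 1

m7 = 1, m8 = 0, m11 = 1, m12 = 1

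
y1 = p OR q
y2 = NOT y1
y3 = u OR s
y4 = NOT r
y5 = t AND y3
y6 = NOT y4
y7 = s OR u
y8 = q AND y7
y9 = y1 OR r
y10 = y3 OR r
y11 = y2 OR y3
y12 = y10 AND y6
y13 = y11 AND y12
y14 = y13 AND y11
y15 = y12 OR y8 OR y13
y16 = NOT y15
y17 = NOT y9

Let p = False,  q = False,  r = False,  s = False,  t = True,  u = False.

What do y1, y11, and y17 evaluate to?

y1 = False, y11 = True, y17 = True

y1 = p OR q = False OR False = False
y2 = NOT y1 = NOT False = True
y3 = u OR s = False OR False = False
y9 = y1 OR r = False OR False = False
y11 = y2 OR y3 = True OR False = True
y17 = NOT y9 = NOT False = True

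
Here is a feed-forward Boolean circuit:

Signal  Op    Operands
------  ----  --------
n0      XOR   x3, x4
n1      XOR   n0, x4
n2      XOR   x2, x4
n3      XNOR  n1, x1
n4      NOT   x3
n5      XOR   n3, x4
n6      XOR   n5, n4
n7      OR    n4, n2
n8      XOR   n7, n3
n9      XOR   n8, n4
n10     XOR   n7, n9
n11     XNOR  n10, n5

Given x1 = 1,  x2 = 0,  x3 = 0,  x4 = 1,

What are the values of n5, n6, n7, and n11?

n0 = x3 XOR x4 = 0 XOR 1 = 1
n1 = n0 XOR x4 = 1 XOR 1 = 0
n2 = x2 XOR x4 = 0 XOR 1 = 1
n3 = n1 XNOR x1 = 0 XNOR 1 = 0
n4 = NOT x3 = NOT 0 = 1
n5 = n3 XOR x4 = 0 XOR 1 = 1
n6 = n5 XOR n4 = 1 XOR 1 = 0
n7 = n4 OR n2 = 1 OR 1 = 1
n8 = n7 XOR n3 = 1 XOR 0 = 1
n9 = n8 XOR n4 = 1 XOR 1 = 0
n10 = n7 XOR n9 = 1 XOR 0 = 1
n11 = n10 XNOR n5 = 1 XNOR 1 = 1

n5 = 1; n6 = 0; n7 = 1; n11 = 1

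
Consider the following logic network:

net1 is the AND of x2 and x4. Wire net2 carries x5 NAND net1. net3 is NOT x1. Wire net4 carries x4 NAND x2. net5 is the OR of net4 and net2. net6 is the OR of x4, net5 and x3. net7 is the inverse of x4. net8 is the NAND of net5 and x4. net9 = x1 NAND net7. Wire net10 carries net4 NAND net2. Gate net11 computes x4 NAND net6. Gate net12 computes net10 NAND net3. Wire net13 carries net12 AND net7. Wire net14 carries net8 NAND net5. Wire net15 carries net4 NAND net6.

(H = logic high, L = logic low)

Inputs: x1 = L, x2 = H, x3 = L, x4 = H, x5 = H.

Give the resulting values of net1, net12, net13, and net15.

net1 = H, net12 = L, net13 = L, net15 = H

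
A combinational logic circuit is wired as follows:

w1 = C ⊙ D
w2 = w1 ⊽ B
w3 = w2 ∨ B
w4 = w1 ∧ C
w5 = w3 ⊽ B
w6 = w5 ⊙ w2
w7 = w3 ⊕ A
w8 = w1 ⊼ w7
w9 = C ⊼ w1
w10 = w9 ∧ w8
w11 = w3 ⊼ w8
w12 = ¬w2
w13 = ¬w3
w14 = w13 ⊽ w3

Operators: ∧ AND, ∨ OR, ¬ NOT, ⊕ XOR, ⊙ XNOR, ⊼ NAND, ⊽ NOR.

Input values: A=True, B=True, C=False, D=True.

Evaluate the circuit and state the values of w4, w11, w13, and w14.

w4 = False, w11 = False, w13 = False, w14 = False

w1 = C XNOR D = False XNOR True = False
w2 = w1 NOR B = False NOR True = False
w3 = w2 OR B = False OR True = True
w4 = w1 AND C = False AND False = False
w7 = w3 XOR A = True XOR True = False
w8 = w1 NAND w7 = False NAND False = True
w11 = w3 NAND w8 = True NAND True = False
w13 = NOT w3 = NOT True = False
w14 = w13 NOR w3 = False NOR True = False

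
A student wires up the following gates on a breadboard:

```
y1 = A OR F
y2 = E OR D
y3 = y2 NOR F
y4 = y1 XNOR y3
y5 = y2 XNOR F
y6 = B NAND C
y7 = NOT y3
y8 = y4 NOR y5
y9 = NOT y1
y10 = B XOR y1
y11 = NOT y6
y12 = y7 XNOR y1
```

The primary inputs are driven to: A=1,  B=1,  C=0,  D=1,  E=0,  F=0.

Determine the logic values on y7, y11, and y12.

y1 = A OR F = 1 OR 0 = 1
y2 = E OR D = 0 OR 1 = 1
y3 = y2 NOR F = 1 NOR 0 = 0
y6 = B NAND C = 1 NAND 0 = 1
y7 = NOT y3 = NOT 0 = 1
y11 = NOT y6 = NOT 1 = 0
y12 = y7 XNOR y1 = 1 XNOR 1 = 1

y7 = 1, y11 = 0, y12 = 1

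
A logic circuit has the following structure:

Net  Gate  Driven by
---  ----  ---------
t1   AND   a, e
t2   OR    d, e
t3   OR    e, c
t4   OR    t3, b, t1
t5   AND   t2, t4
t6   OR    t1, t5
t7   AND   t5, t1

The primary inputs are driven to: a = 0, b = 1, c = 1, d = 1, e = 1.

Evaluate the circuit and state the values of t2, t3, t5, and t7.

t1 = a AND e = 0 AND 1 = 0
t2 = d OR e = 1 OR 1 = 1
t3 = e OR c = 1 OR 1 = 1
t4 = t3 OR b OR t1 = 1 OR 1 OR 0 = 1
t5 = t2 AND t4 = 1 AND 1 = 1
t7 = t5 AND t1 = 1 AND 0 = 0

t2 = 1  t3 = 1  t5 = 1  t7 = 0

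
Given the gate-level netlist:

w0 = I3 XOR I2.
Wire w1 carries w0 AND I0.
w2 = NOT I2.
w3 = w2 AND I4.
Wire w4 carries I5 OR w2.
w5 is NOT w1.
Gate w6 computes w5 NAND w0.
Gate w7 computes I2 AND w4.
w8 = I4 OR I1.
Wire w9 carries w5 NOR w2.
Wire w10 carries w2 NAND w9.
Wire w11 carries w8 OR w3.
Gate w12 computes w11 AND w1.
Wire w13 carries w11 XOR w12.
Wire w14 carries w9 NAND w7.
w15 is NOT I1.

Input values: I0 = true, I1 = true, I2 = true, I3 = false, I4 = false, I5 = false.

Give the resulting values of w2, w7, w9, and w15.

w0 = I3 XOR I2 = false XOR true = true
w1 = w0 AND I0 = true AND true = true
w2 = NOT I2 = NOT true = false
w4 = I5 OR w2 = false OR false = false
w5 = NOT w1 = NOT true = false
w7 = I2 AND w4 = true AND false = false
w9 = w5 NOR w2 = false NOR false = true
w15 = NOT I1 = NOT true = false

w2 = false, w7 = false, w9 = true, w15 = false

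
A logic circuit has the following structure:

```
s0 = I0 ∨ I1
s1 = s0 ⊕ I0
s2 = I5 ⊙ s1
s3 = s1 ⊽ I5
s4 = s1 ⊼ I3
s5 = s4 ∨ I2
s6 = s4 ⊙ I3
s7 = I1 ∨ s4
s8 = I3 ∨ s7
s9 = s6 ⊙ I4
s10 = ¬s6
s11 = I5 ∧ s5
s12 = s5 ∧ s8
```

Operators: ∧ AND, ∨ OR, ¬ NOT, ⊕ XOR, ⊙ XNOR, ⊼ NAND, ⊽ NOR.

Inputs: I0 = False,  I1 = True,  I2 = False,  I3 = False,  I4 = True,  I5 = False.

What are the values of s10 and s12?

s0 = I0 OR I1 = False OR True = True
s1 = s0 XOR I0 = True XOR False = True
s4 = s1 NAND I3 = True NAND False = True
s5 = s4 OR I2 = True OR False = True
s6 = s4 XNOR I3 = True XNOR False = False
s7 = I1 OR s4 = True OR True = True
s8 = I3 OR s7 = False OR True = True
s10 = NOT s6 = NOT False = True
s12 = s5 AND s8 = True AND True = True

s10 = True, s12 = True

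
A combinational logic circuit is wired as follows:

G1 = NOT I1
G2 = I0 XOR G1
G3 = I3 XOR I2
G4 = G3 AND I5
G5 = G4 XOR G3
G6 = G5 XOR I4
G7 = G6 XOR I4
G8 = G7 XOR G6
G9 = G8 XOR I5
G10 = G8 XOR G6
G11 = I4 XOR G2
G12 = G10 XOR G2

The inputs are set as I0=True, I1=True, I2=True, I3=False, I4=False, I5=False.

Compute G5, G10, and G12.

G1 = NOT I1 = NOT True = False
G2 = I0 XOR G1 = True XOR False = True
G3 = I3 XOR I2 = False XOR True = True
G4 = G3 AND I5 = True AND False = False
G5 = G4 XOR G3 = False XOR True = True
G6 = G5 XOR I4 = True XOR False = True
G7 = G6 XOR I4 = True XOR False = True
G8 = G7 XOR G6 = True XOR True = False
G10 = G8 XOR G6 = False XOR True = True
G12 = G10 XOR G2 = True XOR True = False

G5 = True  G10 = True  G12 = False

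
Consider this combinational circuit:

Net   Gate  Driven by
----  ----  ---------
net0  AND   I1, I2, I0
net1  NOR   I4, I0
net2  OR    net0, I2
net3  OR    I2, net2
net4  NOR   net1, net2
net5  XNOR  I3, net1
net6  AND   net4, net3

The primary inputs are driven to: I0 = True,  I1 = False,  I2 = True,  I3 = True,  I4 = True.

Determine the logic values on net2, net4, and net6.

net0 = I1 AND I2 AND I0 = False AND True AND True = False
net1 = I4 NOR I0 = True NOR True = False
net2 = net0 OR I2 = False OR True = True
net3 = I2 OR net2 = True OR True = True
net4 = net1 NOR net2 = False NOR True = False
net6 = net4 AND net3 = False AND True = False

net2 = True  net4 = False  net6 = False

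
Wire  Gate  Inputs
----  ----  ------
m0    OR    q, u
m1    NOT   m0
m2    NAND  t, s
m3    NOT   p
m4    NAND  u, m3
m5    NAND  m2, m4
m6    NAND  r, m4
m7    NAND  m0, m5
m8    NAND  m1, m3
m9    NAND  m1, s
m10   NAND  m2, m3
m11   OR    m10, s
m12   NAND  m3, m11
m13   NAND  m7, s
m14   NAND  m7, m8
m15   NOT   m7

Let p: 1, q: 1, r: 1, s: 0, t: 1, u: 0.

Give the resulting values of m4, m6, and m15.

m0 = q OR u = 1 OR 0 = 1
m2 = t NAND s = 1 NAND 0 = 1
m3 = NOT p = NOT 1 = 0
m4 = u NAND m3 = 0 NAND 0 = 1
m5 = m2 NAND m4 = 1 NAND 1 = 0
m6 = r NAND m4 = 1 NAND 1 = 0
m7 = m0 NAND m5 = 1 NAND 0 = 1
m15 = NOT m7 = NOT 1 = 0

m4 = 1, m6 = 0, m15 = 0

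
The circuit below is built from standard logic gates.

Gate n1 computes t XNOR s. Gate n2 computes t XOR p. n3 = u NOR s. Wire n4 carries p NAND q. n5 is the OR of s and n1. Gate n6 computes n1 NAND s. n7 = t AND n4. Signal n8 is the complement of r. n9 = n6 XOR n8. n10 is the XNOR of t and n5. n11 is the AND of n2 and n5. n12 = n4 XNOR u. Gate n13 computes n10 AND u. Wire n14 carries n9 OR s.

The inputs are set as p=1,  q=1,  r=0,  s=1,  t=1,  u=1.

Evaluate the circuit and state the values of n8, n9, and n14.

n8 = 1; n9 = 1; n14 = 1

n1 = t XNOR s = 1 XNOR 1 = 1
n6 = n1 NAND s = 1 NAND 1 = 0
n8 = NOT r = NOT 0 = 1
n9 = n6 XOR n8 = 0 XOR 1 = 1
n14 = n9 OR s = 1 OR 1 = 1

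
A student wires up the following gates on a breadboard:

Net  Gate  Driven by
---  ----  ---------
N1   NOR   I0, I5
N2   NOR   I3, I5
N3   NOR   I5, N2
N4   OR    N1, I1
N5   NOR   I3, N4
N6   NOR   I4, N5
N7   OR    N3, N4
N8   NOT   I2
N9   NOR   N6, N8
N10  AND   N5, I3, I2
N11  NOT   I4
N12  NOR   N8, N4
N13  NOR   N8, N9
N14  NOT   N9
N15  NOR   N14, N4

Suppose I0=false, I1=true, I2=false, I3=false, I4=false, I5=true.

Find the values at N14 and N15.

N14 = true, N15 = false

N1 = I0 NOR I5 = false NOR true = false
N4 = N1 OR I1 = false OR true = true
N5 = I3 NOR N4 = false NOR true = false
N6 = I4 NOR N5 = false NOR false = true
N8 = NOT I2 = NOT false = true
N9 = N6 NOR N8 = true NOR true = false
N14 = NOT N9 = NOT false = true
N15 = N14 NOR N4 = true NOR true = false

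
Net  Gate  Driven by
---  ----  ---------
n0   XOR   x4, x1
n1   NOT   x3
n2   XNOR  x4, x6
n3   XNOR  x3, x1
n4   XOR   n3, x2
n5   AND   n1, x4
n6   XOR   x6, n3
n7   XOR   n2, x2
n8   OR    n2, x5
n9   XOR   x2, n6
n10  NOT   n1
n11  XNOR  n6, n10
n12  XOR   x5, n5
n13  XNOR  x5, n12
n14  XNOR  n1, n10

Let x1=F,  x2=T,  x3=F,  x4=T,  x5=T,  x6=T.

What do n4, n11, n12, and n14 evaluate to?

n4 = F; n11 = T; n12 = F; n14 = F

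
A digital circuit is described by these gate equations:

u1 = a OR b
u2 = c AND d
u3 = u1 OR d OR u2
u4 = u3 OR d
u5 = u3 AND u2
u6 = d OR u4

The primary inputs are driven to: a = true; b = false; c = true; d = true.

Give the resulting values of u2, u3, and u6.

u1 = a OR b = true OR false = true
u2 = c AND d = true AND true = true
u3 = u1 OR d OR u2 = true OR true OR true = true
u4 = u3 OR d = true OR true = true
u6 = d OR u4 = true OR true = true

u2 = true, u3 = true, u6 = true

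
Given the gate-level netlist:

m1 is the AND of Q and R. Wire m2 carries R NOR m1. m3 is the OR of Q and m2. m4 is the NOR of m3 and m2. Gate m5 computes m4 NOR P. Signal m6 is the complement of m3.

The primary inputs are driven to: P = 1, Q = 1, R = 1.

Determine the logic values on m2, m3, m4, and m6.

m2 = 0, m3 = 1, m4 = 0, m6 = 0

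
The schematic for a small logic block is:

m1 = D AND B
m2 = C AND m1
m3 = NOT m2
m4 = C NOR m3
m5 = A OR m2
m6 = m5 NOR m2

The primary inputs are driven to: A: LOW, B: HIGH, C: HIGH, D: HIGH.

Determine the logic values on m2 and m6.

m2 = HIGH; m6 = LOW

m1 = D AND B = HIGH AND HIGH = HIGH
m2 = C AND m1 = HIGH AND HIGH = HIGH
m5 = A OR m2 = LOW OR HIGH = HIGH
m6 = m5 NOR m2 = HIGH NOR HIGH = LOW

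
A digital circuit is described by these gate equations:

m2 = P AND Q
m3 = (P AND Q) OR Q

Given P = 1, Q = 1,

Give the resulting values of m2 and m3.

m2 = 1 AND 1 = 1
m3 = (1 AND 1) OR 1 = 1

m2 = 1  m3 = 1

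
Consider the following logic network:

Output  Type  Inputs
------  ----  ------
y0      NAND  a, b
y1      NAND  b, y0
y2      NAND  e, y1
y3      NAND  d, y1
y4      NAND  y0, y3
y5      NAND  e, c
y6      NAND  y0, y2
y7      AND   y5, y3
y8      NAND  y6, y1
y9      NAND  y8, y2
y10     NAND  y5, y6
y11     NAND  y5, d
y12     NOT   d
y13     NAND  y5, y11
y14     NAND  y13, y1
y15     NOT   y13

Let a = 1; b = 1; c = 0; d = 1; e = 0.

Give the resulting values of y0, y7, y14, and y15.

y0 = 0  y7 = 0  y14 = 0  y15 = 0

y0 = a NAND b = 1 NAND 1 = 0
y1 = b NAND y0 = 1 NAND 0 = 1
y3 = d NAND y1 = 1 NAND 1 = 0
y5 = e NAND c = 0 NAND 0 = 1
y7 = y5 AND y3 = 1 AND 0 = 0
y11 = y5 NAND d = 1 NAND 1 = 0
y13 = y5 NAND y11 = 1 NAND 0 = 1
y14 = y13 NAND y1 = 1 NAND 1 = 0
y15 = NOT y13 = NOT 1 = 0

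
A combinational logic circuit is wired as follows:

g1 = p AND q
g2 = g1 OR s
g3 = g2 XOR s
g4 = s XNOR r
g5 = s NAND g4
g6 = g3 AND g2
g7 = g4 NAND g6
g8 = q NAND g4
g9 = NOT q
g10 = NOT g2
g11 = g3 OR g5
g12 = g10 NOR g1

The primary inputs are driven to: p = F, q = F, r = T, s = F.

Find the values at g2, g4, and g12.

g2 = F, g4 = F, g12 = F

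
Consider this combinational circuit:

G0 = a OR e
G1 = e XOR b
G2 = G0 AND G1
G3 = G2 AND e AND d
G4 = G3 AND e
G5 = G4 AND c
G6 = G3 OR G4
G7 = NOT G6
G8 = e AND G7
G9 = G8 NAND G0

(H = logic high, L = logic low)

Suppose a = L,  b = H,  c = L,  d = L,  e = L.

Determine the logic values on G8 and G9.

G8 = L; G9 = H

G0 = a OR e = L OR L = L
G1 = e XOR b = L XOR H = H
G2 = G0 AND G1 = L AND H = L
G3 = G2 AND e AND d = L AND L AND L = L
G4 = G3 AND e = L AND L = L
G6 = G3 OR G4 = L OR L = L
G7 = NOT G6 = NOT L = H
G8 = e AND G7 = L AND H = L
G9 = G8 NAND G0 = L NAND L = H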